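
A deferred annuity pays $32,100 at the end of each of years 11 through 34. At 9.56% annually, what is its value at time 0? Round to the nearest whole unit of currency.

PV at t=10 (ordinary 24-year annuity): 32100 × a(24|0.0956) = 32100 × 9.291038 = 298,242.3294
Discount back 10 years: 298,242.3294 × (1+0.0956)^(−10) = 298,242.3294 × 0.401310 = 119,687.5692

$119,688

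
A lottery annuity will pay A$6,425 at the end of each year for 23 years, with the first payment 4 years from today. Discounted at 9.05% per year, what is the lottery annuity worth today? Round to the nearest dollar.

A$47,282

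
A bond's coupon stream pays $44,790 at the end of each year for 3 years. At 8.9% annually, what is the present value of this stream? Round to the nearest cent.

PV = PMT · [1 − (1+i)^(−n)] / i = 44790 · 2.535813 = 113,579.0551

$113,579.06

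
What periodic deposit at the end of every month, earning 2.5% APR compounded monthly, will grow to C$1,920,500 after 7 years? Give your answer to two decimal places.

C$20,944.64

Periodic rate i = 0.025/12 = 0.00208333; n = 7 × 12 = 84 periods.
PMT = 1.9205e+06 / ( [(1+0.00208333)^84 − 1] / 0.00208333 ) = 1.9205e+06 / 91.694104 = 20,944.6400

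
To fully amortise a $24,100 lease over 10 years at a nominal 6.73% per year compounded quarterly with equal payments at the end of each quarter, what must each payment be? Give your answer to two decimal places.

$832.68

With 4 periods per year: i = 0.016825, n = 40.
Annuity-PV factor = 28.942634; PMT = 24100 / 28.942634 = 832.6816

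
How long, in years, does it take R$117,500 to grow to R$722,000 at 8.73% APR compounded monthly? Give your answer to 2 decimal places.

20.87 years

Periodic rate i = 0.0873/12 = 0.007275.
(1+i)^n = 722000/117500 = 6.14468, so n = ln 6.14468 / ln 1.00727 = 250.4719 months
= 250.4719/12 years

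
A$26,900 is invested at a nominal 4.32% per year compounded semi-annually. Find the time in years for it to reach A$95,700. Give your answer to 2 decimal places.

29.69 years

Periodic rate i = 0.0432/2 = 0.0216.
n = ln(95700/26900) / ln(1+0.0216) = ln(3.55762) / 0.021370 = 59.3865 half-years
= 59.3865/2 years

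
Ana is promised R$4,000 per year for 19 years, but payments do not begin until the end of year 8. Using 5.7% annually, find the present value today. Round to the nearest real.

R$31,001

Value one period before first payment (t=7): 4000 × [1 − (1+0.057)^(−19)] / 0.057 = 4000 × 11.424579 = 45,698.3152
Discount back 7 years: 45,698.3152 × (1+0.057)^(−7) = 45,698.3152 × 0.678383 = 31,000.9697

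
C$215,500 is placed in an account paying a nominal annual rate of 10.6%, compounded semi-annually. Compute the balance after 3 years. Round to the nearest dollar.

C$293,777

i = 0.106/2 = 0.053 per half-year; n = 3·2 = 6.
FV = 215,500 × (1 + 0.053)^6 = 293,776.8039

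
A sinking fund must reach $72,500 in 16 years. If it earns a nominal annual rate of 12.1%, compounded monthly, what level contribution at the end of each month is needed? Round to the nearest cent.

$124.66

i = 0.121/12 = 0.0100833 per month; n = 16·12 = 192.
PMT = 72500 / ( [(1+0.0100833)^192 − 1] / 0.0100833 ) = 72500 / 581.563312 = 124.6640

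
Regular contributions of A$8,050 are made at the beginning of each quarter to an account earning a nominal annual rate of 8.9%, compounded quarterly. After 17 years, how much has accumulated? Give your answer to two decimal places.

A$1,281,760.68

i = 0.089/4 = 0.02225 per quarter; n = 17·4 = 68.
FV = PMT · [(1+i)^n − 1] / i × (1+i) = 8050 · 159.224929 = 1,281,760.6801
(Beginning-of-period payments → annuity-due factor ×(1+i).)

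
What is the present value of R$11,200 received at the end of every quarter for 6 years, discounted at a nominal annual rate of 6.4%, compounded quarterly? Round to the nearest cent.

With 4 periods per year: i = 0.016, n = 24.
PV = PMT · [1 − (1+i)^(−n)] / i = 11200 · 19.799690 = 221,756.5295

R$221,756.53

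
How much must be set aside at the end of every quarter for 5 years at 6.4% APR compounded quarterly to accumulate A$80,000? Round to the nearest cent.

A$3,425.72

With 4 periods per year: i = 0.016, n = 20.
PMT = 80000 / ( [(1+0.016)^20 − 1] / 0.016 ) = 80000 / 23.352743 = 3,425.7217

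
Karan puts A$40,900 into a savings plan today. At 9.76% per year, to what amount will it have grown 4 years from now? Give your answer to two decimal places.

FV = 40,900 × (1 + 0.0976)^4 = 59,360.7940

A$59,360.79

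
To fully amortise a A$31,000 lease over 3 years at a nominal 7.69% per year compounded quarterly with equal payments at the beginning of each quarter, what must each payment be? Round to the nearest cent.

A$2,862.38

Periodic rate i = 0.0769/4 = 0.019225; n = 3 × 4 = 12 periods.
Annuity-PV factor × (1+i) = 10.830133; PMT = 31000 / 10.830133 = 2,862.3840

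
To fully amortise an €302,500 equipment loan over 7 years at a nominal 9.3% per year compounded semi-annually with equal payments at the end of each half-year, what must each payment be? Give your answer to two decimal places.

€29,879.73

With 2 periods per year: i = 0.0465, n = 14.
Annuity-PV factor = 10.123921; PMT = 302500 / 10.123921 = 29,879.7267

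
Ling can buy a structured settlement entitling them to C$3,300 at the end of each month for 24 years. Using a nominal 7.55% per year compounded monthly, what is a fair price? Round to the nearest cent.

Periodic rate i = 0.0755/12 = 0.00629167; n = 24 × 12 = 288 periods.
PV = PMT · [1 − (1+i)^(−n)] / i = 3300 · 132.833339 = 438,350.0176

C$438,350.02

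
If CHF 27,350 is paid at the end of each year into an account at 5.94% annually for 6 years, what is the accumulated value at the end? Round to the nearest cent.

FV = 27350 × [(1+0.0594)^6 − 1] / 0.0594 = 27350 × 6.964786 = 190,486.9082

CHF 190,486.91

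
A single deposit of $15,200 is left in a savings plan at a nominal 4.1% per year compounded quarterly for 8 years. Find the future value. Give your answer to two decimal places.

i = 0.041/4 = 0.01025 per quarter; n = 8·4 = 32.
FV = 15,200 × (1 + 0.01025)^32 = 21,065.2724

$21,065.27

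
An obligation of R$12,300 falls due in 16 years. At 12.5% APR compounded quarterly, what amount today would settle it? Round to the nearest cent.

i = 0.125/4 = 0.03125 per quarter; n = 16·4 = 64.
Discount factor = (1+0.03125)^(−64) = 0.139542; PV = 12,300 × 0.139542 = 1,716.3726

R$1,716.37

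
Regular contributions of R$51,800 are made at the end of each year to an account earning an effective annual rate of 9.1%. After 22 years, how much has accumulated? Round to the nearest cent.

R$3,298,292.01

FV = PMT · [(1+i)^n − 1] / i = 51800 · 63.673591 = 3,298,292.0104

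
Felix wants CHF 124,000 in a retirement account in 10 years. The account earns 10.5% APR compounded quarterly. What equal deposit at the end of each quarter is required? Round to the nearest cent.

CHF 1,789.24

Periodic rate i = 0.105/4 = 0.02625; n = 10 × 4 = 40 periods.
FV-annuity factor = 69.303084; PMT = 124000 / 69.303084 = 1,789.2422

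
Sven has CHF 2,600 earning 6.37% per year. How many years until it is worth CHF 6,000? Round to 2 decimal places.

13.54 years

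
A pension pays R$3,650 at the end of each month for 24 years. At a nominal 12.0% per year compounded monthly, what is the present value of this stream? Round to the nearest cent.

R$344,215.61

With 12 periods per year: i = 0.01, n = 288.
Annuity factor a(288|0.01) = 94.305647; PV = 3650 × 94.305647 = 344,215.6132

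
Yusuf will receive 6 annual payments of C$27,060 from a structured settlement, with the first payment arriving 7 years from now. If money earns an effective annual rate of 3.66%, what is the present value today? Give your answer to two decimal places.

C$115,608.73

PV at t=6 (ordinary 6-year annuity): 27060 × a(6|0.0366) = 27060 × 5.300661 = 143,435.9000
Discount back 6 years: 143,435.9000 × (1+0.0366)^(−6) = 143,435.9000 × 0.805996 = 115,608.7315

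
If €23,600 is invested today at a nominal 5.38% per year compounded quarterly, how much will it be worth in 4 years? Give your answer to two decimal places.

€29,224.64

With 4 periods per year: i = 0.01345, n = 16.
FV = PV·(1+i)^n = 23,600 × 1.238332 = 29,224.6444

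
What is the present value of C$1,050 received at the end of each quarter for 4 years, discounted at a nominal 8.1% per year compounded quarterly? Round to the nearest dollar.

C$14,228

Periodic rate i = 0.081/4 = 0.02025; n = 4 × 4 = 16 periods.
Annuity factor a(16|0.02025) = 13.550859; PV = 1050 × 13.550859 = 14,228.4019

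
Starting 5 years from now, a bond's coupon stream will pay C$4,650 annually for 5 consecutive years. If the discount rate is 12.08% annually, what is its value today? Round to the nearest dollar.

PV at t=4 (ordinary 5-year annuity): 4650 × a(5|0.1208) = 4650 × 3.597643 = 16,729.0422
PV₀ = 16,729.0422 / (1+0.1208)^4 = 16,729.0422 / 1.578020 = 10,601.2869

C$10,601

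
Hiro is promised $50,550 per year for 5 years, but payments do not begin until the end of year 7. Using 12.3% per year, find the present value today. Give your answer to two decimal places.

$90,178.01

PV at t=6 (ordinary 5-year annuity): 50550 × a(5|0.123) = 50550 × 3.578146 = 180,875.2662
Discount back 6 years: 180,875.2662 × (1+0.123)^(−6) = 180,875.2662 × 0.498565 = 90,178.0097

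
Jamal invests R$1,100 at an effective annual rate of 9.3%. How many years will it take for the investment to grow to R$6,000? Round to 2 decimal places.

19.08 years

(1+i)^n = 6000/1100 = 5.45455, so n = ln 5.45455 / ln 1.093 = 19.0770 years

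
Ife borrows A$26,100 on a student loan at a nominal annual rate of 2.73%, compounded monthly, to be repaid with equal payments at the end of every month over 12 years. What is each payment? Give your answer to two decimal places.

A$212.76

i = 0.0273/12 = 0.002275 per month; n = 12·12 = 144.
PMT = 26100 / ( [1 − (1+0.002275)^(−144)] / 0.002275 ) = 26100 / 122.672786 = 212.7611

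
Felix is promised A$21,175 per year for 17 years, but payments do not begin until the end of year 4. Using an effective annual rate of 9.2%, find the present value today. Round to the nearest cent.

Value one period before first payment (t=3): 21175 × [1 − (1+0.092)^(−17)] / 0.092 = 21175 × 8.434967 = 178,610.4238
Discount back 3 years: 178,610.4238 × (1+0.092)^(−3) = 178,610.4238 × 0.767948 = 137,163.6034

A$137,163.60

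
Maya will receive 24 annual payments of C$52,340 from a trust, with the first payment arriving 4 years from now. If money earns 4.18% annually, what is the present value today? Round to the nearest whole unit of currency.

C$692,942

PV at t=3 (ordinary 24-year annuity): 52340 × a(24|0.0418) = 52340 × 14.969813 = 783,520.0076
PV₀ = 783,520.0076 / (1+0.0418)^3 = 783,520.0076 / 1.130715 = 692,942.2336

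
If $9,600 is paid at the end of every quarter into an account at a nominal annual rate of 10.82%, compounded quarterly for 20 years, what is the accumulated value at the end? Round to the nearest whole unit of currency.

$2,647,242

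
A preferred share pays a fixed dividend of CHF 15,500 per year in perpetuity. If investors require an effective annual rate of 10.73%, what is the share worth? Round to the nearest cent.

CHF 144,454.80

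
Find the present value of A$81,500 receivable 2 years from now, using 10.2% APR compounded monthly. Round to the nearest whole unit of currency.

A$66,518

With 12 periods per year: i = 0.0085, n = 24.
PV = 81,500 / (1 + 0.0085)^24 = 81,500 / 1.225241 = 66,517.5045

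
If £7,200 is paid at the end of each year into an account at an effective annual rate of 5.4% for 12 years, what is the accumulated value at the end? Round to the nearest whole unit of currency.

£117,293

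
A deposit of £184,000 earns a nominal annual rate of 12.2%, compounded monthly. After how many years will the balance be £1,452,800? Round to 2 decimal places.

17.02 years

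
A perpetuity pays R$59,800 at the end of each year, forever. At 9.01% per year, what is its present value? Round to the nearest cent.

PV = C/r = 59800/0.0901 = 663,706.9922

R$663,706.99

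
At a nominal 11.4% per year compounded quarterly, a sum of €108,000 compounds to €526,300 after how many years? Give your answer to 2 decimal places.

Periodic rate i = 0.114/4 = 0.0285.
(1+i)^n = 526300/108000 = 4.87315, so n = ln 4.87315 / ln 1.0285 = 56.3580 quarters
= 56.3580/4 years

14.09 years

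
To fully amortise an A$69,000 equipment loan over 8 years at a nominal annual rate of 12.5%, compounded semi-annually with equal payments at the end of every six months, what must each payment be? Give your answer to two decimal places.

A$6,945.40

i = 0.125/2 = 0.0625 per half-year; n = 8·2 = 16.
Annuity-PV factor = 9.934635; PMT = 69000 / 9.934635 = 6,945.3988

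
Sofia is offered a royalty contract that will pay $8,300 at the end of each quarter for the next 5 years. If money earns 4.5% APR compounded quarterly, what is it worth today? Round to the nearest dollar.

Periodic rate i = 0.045/4 = 0.01125; n = 5 × 4 = 20 periods.
Annuity factor a(20|0.01125) = 17.820448; PV = 8300 × 17.820448 = 147,909.7222

$147,910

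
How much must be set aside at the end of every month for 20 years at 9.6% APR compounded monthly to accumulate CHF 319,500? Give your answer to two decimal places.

CHF 443.05

i = 0.096/12 = 0.008 per month; n = 20·12 = 240.
PMT = 319500 / ( [(1+0.008)^240 − 1] / 0.008 ) = 319500 / 721.131219 = 443.0539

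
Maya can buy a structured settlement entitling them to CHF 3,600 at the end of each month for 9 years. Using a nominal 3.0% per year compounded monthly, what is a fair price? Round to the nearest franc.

CHF 340,363

With 12 periods per year: i = 0.0025, n = 108.
PV = 3600 × [1 − (1+0.0025)^(−108)] / 0.0025 = 3600 × 94.545300 = 340,363.0805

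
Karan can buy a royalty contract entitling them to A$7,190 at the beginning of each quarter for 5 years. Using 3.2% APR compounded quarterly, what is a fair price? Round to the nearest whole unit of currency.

Periodic rate i = 0.032/4 = 0.008; n = 5 × 4 = 20 periods.
PV = PMT · [1 − (1+i)^(−n)] / i × (1+i) = 7190 · 18.561508 = 133,457.2444
(Beginning-of-period payments → annuity-due factor ×(1+i).)

A$133,457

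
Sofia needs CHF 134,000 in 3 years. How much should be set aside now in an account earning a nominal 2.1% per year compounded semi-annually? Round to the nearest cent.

CHF 125,859.76

i = 0.021/2 = 0.0105 per half-year; n = 3·2 = 6.
PV = FV·(1+i)^(−n) = 134,000 × 0.939252 = 125,859.7577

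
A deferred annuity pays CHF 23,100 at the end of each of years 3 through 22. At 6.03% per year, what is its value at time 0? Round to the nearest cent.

Value one period before first payment (t=2): 23100 × [1 − (1+0.0603)^(−20)] / 0.0603 = 23100 × 11.442039 = 264,311.1085
PV₀ = 264,311.1085 / (1+0.0603)^2 = 264,311.1085 / 1.124236 = 235,102.8497

CHF 235,102.85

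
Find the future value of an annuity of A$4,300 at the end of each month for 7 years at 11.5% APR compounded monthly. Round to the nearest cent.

A$551,061.10

Periodic rate i = 0.115/12 = 0.00958333; n = 7 × 12 = 84 periods.
Accumulation factor s(84|0.00958333) = 128.153744; FV = 4300 × 128.153744 = 551,061.0979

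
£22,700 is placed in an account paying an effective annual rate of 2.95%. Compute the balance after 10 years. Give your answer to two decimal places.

£30,359.13

FV = 22,700 × (1 + 0.0295)^10 = 30,359.1331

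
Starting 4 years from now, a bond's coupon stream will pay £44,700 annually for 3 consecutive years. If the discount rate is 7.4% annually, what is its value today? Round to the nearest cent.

Value one period before first payment (t=3): 44700 × [1 − (1+0.074)^(−3)] / 0.074 = 44700 × 2.605255 = 116,454.8822
Discount back 3 years: 116,454.8822 × (1+0.074)^(−3) = 116,454.8822 × 0.807211 = 94,003.6802

£94,003.68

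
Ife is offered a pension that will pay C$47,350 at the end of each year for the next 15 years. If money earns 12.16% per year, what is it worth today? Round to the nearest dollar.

C$319,758

Annuity factor a(15|0.1216) = 6.753078; PV = 47350 × 6.753078 = 319,758.2401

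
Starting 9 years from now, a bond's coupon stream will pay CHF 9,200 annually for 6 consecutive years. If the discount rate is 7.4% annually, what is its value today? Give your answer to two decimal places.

PV at t=8 (ordinary 6-year annuity): 9200 × a(6|0.074) = 9200 × 4.708245 = 43,315.8563
Discount back 8 years: 43,315.8563 × (1+0.074)^(−8) = 43,315.8563 × 0.564892 = 24,468.7990

CHF 24,468.80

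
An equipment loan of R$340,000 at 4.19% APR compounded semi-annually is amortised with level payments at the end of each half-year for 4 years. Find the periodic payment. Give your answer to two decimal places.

R$46,603.56

i = 0.0419/2 = 0.02095 per half-year; n = 4·2 = 8.
Annuity-PV factor = 7.295580; PMT = 340000 / 7.295580 = 46,603.5608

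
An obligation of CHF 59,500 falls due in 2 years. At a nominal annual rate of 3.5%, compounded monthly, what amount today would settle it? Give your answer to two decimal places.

i = 0.035/12 = 0.00291667 per month; n = 2·12 = 24.
Discount factor = (1+0.00291667)^(−24) = 0.932489; PV = 59,500 × 0.932489 = 55,483.0849

CHF 55,483.08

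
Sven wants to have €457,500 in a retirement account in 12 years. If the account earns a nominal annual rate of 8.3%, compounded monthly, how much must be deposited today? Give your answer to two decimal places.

Periodic rate i = 0.083/12 = 0.00691667; n = 12 × 12 = 144 periods.
Discount factor = (1+0.00691667)^(−144) = 0.370622; PV = 457,500 × 0.370622 = 169,559.7859

€169,559.79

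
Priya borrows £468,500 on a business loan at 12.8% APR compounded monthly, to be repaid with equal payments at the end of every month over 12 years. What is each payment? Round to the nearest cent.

£6,382.28

With 12 periods per year: i = 0.0106667, n = 144.
Annuity-PV factor = 73.406410; PMT = 468500 / 73.406410 = 6,382.2764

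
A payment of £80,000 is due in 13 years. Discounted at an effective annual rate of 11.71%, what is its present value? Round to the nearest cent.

£18,962.40

PV = 80,000 / (1 + 0.1171)^13 = 80,000 / 4.218875 = 18,962.4004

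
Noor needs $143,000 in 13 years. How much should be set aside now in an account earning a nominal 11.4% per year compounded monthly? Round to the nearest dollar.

With 12 periods per year: i = 0.0095, n = 156.
PV = 143,000 / (1 + 0.0095)^156 = 143,000 / 4.371057 = 32,715.2020

$32,715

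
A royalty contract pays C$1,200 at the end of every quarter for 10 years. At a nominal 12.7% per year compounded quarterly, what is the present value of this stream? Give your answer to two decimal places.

With 4 periods per year: i = 0.03175, n = 40.
PV = PMT · [1 − (1+i)^(−n)] / i = 1200 · 22.474596 = 26,969.5151

C$26,969.52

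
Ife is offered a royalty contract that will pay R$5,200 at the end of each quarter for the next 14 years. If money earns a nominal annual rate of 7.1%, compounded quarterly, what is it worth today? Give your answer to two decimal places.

R$183,586.60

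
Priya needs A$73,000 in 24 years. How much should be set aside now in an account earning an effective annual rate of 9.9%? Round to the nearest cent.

A$7,574.92

PV = FV·(1+i)^(−n) = 73,000 × 0.103766 = 7,574.9233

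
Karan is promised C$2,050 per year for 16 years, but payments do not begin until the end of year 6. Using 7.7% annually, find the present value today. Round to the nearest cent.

Value one period before first payment (t=5): 2050 × [1 − (1+0.077)^(−16)] / 0.077 = 2050 × 9.023703 = 18,498.5915
PV₀ = 18,498.5915 / (1+0.077)^5 = 18,498.5915 / 1.449034 = 12,766.1560

C$12,766.16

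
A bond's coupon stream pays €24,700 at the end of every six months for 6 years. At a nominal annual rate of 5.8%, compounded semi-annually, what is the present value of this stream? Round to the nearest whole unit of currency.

€247,338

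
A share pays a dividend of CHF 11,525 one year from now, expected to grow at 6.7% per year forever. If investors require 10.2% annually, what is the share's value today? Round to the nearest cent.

CHF 329,285.71

PV = PMT / (i − g) = 11525 / (0.102 − 0.067) = 11525 / 0.035000 = 329,285.7143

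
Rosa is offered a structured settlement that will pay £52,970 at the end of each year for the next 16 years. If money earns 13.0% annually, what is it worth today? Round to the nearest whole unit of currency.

£349,807

PV = 52970 × [1 − (1+0.13)^(−16)] / 0.13 = 52970 × 6.603875 = 349,807.2622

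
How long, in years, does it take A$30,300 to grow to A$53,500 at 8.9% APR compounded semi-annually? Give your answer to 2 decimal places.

6.53 years

Periodic rate i = 0.089/2 = 0.0445.
n = ln(53500/30300) / ln(1+0.0445) = ln(1.76568) / 0.043538 = 13.0582 half-years
= 13.0582/2 years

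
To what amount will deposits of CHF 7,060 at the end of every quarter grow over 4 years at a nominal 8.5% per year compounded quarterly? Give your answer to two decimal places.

CHF 132,878.14

With 4 periods per year: i = 0.02125, n = 16.
FV = PMT · [(1+i)^n − 1] / i = 7060 · 18.821266 = 132,878.1354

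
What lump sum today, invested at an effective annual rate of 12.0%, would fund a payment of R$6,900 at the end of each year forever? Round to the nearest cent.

R$57,500.00

PV = PMT / i = 6900 / 0.12 = 57,500.0000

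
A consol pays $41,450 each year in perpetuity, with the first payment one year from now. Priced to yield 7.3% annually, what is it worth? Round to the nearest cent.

$567,808.22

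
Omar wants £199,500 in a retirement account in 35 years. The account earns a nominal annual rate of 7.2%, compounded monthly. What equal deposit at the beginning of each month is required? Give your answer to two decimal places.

£104.97

i = 0.072/12 = 0.006 per month; n = 35·12 = 420.
PMT = 199500 / ( [(1+0.006)^420 − 1] / 0.006 × (1+i) ) = 199500 / 1900.562378 = 104.9689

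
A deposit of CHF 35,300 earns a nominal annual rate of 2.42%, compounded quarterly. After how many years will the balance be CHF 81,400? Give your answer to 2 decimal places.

34.63 years

Periodic rate i = 0.0242/4 = 0.00605.
(1+i)^n = 81400/35300 = 2.30595, so n = ln 2.30595 / ln 1.00605 = 138.5152 quarters
= 138.5152/4 years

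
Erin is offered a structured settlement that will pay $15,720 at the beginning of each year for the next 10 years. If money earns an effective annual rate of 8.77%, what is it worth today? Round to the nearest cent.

$110,852.95

Annuity factor a(10|0.0877) × (1+i) = 7.051714; PV = 15720 × 7.051714 = 110,852.9492
(Beginning-of-period payments → annuity-due factor ×(1+i).)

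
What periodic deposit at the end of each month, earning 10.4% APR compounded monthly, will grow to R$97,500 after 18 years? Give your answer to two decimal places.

R$155.07

Periodic rate i = 0.104/12 = 0.00866667; n = 18 × 12 = 216 periods.
PMT = 97500 / ( [(1+0.00866667)^216 − 1] / 0.00866667 ) = 97500 / 628.737829 = 155.0726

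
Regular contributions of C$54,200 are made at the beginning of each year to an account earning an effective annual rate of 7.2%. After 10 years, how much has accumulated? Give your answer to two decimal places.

FV = 54200 × [(1+0.072)^10 − 1] / 0.072 × (1+i) = 54200 × 14.951889 = 810,392.3926
(Beginning-of-period payments → annuity-due factor ×(1+i).)

C$810,392.39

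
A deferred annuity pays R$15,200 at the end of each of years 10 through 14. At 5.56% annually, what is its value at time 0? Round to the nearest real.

PV at t=9 (ordinary 5-year annuity): 15200 × a(5|0.0556) = 15200 × 4.263268 = 64,801.6669
PV₀ = 64,801.6669 / (1+0.0556)^9 = 64,801.6669 / 1.627400 = 39,819.1279

R$39,819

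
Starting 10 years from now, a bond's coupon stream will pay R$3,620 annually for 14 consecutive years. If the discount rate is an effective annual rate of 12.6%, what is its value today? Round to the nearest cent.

R$7,999.19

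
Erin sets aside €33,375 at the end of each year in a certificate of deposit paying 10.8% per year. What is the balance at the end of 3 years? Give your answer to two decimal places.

FV = 33375 × [(1+0.108)^3 − 1] / 0.108 = 33375 × 3.335664 = 111,327.7860

€111,327.79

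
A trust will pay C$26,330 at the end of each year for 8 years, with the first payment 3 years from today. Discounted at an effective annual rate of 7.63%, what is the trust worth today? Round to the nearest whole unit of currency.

PV at t=2 (ordinary 8-year annuity): 26330 × a(8|0.0763) = 26330 × 5.828215 = 153,456.9112
PV₀ = 153,456.9112 / (1+0.0763)^2 = 153,456.9112 / 1.158422 = 132,470.6819

C$132,471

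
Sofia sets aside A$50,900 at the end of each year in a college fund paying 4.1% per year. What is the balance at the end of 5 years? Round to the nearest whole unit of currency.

A$276,242

FV = PMT · [(1+i)^n − 1] / i = 50900 · 5.427157 = 276,242.3132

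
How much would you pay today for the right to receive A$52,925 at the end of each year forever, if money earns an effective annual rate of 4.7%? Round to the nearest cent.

A$1,126,063.83

PV = PMT / i = 52925 / 0.047 = 1,126,063.8298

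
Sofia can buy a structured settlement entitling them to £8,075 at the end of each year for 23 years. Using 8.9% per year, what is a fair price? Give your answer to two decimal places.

£77,962.68

PV = 8075 × [1 − (1+0.089)^(−23)] / 0.089 = 8075 × 9.654821 = 77,962.6776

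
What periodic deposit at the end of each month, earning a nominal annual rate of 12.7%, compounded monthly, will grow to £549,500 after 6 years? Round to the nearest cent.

i = 0.127/12 = 0.0105833 per month; n = 6·12 = 72.
PMT = 549500 / ( [(1+0.0105833)^72 − 1] / 0.0105833 ) = 549500 / 107.149167 = 5,128.3646

£5,128.36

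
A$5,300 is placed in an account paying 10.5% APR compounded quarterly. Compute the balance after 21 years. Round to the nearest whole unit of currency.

With 4 periods per year: i = 0.02625, n = 84.
FV = 5,300 × (1 + 0.02625)^84 = 46,724.2308

A$46,724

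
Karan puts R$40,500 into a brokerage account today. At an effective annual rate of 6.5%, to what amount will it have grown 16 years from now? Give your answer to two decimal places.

R$110,929.93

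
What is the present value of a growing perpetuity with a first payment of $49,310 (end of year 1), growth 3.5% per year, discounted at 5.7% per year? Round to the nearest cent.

$2,241,363.64

PV = D₁/(r − g) = 49310/(0.057 − 0.035) = 2,241,363.6364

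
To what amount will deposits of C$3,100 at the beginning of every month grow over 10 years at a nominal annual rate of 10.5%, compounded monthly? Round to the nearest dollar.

C$659,244

i = 0.105/12 = 0.00875 per month; n = 10·12 = 120.
FV = 3100 × [(1+0.00875)^120 − 1] / 0.00875 × (1+i) = 3100 × 212.659443 = 659,244.2738
(annuity-due: payments at period start, so ×(1+i).)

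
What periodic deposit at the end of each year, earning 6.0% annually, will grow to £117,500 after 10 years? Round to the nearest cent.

FV-annuity factor = 13.180795; PMT = 117500 / 13.180795 = 8,914.4851

£8,914.49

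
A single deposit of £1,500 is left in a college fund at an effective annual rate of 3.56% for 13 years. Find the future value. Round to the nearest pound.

£2,364

FV = 1,500 × (1 + 0.0356)^13 = 2,363.6752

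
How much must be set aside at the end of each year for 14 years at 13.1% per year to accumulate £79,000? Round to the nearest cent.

FV-annuity factor = 35.142905; PMT = 79000 / 35.142905 = 2,247.9644

£2,247.96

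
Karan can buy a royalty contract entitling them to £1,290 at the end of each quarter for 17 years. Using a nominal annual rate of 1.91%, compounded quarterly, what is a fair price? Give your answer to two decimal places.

With 4 periods per year: i = 0.004775, n = 68.
PV = 1290 × [1 − (1+0.004775)^(−68)] / 0.004775 = 1290 × 57.947043 = 74,751.6855

£74,751.69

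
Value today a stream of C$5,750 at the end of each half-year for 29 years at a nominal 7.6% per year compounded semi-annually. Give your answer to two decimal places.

i = 0.076/2 = 0.038 per half-year; n = 29·2 = 58.
PV = PMT · [1 − (1+i)^(−n)] / i = 5750 · 23.290479 = 133,920.2563

C$133,920.26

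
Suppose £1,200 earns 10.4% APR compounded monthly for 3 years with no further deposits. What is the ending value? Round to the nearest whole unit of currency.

Periodic rate i = 0.104/12 = 0.00866667; n = 3 × 12 = 36 periods.
FV = PV·(1+i)^n = 1,200 × 1.364319 = 1,637.1834

£1,637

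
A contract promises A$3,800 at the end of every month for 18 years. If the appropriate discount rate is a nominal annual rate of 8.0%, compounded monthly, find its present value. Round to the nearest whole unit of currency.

A$434,304

i = 0.08/12 = 0.00666667 per month; n = 18·12 = 216.
PV = 3800 × [1 − (1+0.00666667)^(−216)] / 0.00666667 = 3800 × 114.290596 = 434,304.2654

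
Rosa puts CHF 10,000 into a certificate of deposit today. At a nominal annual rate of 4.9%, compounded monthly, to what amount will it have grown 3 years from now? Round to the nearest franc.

Periodic rate i = 0.049/12 = 0.00408333; n = 3 × 12 = 36 periods.
FV = PV·(1+i)^n = 10,000 × 1.158007 = 11,580.0731

CHF 11,580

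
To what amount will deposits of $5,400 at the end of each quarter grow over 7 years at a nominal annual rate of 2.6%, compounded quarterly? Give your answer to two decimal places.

$165,246.55

i = 0.026/4 = 0.0065 per quarter; n = 7·4 = 28.
FV = PMT · [(1+i)^n − 1] / i = 5400 · 30.601214 = 165,246.5548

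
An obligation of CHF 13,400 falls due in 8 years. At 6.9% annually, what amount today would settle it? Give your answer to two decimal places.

PV = 13,400 / (1 + 0.069)^8 = 13,400 / 1.705382 = 7,857.4777

CHF 7,857.48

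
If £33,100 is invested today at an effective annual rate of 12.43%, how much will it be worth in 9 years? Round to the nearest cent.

33,100 × (1+0.1243)^9 = 33,100 × 2.870383 = 95,009.6875

£95,009.69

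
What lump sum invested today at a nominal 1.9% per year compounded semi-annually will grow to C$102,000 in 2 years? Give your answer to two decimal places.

With 2 periods per year: i = 0.0095, n = 4.
PV = FV·(1+i)^(−n) = 102,000 × 0.962886 = 98,214.3346

C$98,214.33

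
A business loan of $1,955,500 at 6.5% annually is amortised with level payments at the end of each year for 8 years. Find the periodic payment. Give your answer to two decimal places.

$321,166.03

PMT = 1.9555e+06 / ( [1 − (1+0.065)^(−8)] / 0.065 ) = 1.9555e+06 / 6.088751 = 321,166.0344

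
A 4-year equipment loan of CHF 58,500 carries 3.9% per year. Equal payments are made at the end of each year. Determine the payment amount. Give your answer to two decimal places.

Annuity-PV factor = 3.638466; PMT = 58500 / 3.638466 = 16,078.2035

CHF 16,078.20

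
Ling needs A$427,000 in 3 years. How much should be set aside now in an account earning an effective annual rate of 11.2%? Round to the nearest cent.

A$310,537.11

PV = 427,000 / (1 + 0.112)^3 = 427,000 / 1.375037 = 310,537.1145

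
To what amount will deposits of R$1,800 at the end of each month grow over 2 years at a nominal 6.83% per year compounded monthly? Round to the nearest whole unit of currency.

R$46,149

Periodic rate i = 0.0683/12 = 0.00569167; n = 2 × 12 = 24 periods.
Accumulation factor s(24|0.00569167) = 25.638472; FV = 1800 × 25.638472 = 46,149.2501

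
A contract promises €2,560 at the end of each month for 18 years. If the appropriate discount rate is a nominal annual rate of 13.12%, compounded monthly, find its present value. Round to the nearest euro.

€211,789

With 12 periods per year: i = 0.0109333, n = 216.
PV = 2560 × [1 − (1+0.0109333)^(−216)] / 0.0109333 = 2560 × 82.730006 = 211,788.8142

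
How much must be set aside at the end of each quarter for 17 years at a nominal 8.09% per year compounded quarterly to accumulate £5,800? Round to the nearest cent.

£40.42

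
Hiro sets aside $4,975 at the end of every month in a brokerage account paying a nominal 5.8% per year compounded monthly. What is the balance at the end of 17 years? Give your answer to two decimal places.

$1,723,201.32

With 12 periods per year: i = 0.00483333, n = 204.
FV = PMT · [(1+i)^n − 1] / i = 4975 · 346.372124 = 1,723,201.3181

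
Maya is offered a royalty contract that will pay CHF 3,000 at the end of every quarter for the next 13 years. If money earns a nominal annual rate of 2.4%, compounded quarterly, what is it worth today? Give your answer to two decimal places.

With 4 periods per year: i = 0.006, n = 52.
PV = PMT · [1 − (1+i)^(−n)] / i = 3000 · 44.555958 = 133,667.8736

CHF 133,667.87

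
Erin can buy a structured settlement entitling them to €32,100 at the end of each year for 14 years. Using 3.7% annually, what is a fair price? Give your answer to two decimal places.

€345,891.73

Annuity factor a(14|0.037) = 10.775443; PV = 32100 × 10.775443 = 345,891.7337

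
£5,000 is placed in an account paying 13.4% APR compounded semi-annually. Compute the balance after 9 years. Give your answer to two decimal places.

With 2 periods per year: i = 0.067, n = 18.
FV = PV·(1+i)^n = 5,000 × 3.213361 = 16,066.8062

£16,066.81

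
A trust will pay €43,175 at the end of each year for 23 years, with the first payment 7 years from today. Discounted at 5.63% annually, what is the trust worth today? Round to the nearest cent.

Value one period before first payment (t=6): 43175 × [1 − (1+0.0563)^(−23)] / 0.0563 = 43175 × 12.722527 = 549,295.1204
PV₀ = 549,295.1204 / (1+0.0563)^6 = 549,295.1204 / 1.389069 = 395,441.3338

€395,441.33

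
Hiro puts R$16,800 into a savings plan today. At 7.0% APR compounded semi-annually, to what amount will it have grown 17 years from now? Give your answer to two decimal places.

R$54,110.45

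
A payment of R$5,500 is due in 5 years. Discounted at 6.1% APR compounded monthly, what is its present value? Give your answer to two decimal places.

With 12 periods per year: i = 0.00508333, n = 60.
Discount factor = (1+0.00508333)^(−60) = 0.737693; PV = 5,500 × 0.737693 = 4,057.3120

R$4,057.31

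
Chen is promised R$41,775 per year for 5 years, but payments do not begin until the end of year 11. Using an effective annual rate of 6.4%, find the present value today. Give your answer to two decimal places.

PV at t=10 (ordinary 5-year annuity): 41775 × a(5|0.064) = 41775 × 4.166919 = 174,073.0433
PV₀ = 174,073.0433 / (1+0.064)^10 = 174,073.0433 / 1.859586 = 93,608.4906

R$93,608.49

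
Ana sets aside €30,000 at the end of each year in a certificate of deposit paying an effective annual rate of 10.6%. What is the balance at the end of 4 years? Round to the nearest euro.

€140,464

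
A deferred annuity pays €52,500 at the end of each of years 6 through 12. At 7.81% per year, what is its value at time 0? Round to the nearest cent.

Value one period before first payment (t=5): 52500 × [1 − (1+0.0781)^(−7)] / 0.0781 = 52500 × 5.240374 = 275,119.6256
Discount back 5 years: 275,119.6256 × (1+0.0781)^(−5) = 275,119.6256 × 0.686602 = 188,897.5571

€188,897.56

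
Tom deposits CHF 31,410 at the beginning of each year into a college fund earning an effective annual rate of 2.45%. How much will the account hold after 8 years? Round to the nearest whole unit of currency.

CHF 280,627

FV = 31410 × [(1+0.0245)^8 − 1] / 0.0245 × (1+i) = 31410 × 8.934320 = 280,626.9949
(annuity-due: payments at period start, so ×(1+i).)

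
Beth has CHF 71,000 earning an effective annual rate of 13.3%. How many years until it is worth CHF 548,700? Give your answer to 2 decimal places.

n = ln(548700/71000) / ln(1+0.133) = ln(7.72817) / 0.124869 = 16.3761 years

16.38 years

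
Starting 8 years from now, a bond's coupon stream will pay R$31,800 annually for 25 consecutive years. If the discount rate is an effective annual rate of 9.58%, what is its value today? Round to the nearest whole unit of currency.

Value one period before first payment (t=7): 31800 × [1 − (1+0.0958)^(−25)] / 0.0958 = 31800 × 9.378301 = 298,229.9571
Discount back 7 years: 298,229.9571 × (1+0.0958)^(−7) = 298,229.9571 × 0.527085 = 157,192.6347

R$157,193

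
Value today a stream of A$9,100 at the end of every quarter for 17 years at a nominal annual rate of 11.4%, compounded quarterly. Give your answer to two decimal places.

A$272,058.84

i = 0.114/4 = 0.0285 per quarter; n = 17·4 = 68.
Annuity factor a(68|0.0285) = 29.896576; PV = 9100 × 29.896576 = 272,058.8424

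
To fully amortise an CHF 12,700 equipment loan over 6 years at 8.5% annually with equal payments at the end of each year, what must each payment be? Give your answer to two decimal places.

CHF 2,789.01

PMT = 12700 / ( [1 − (1+0.085)^(−6)] / 0.085 ) = 12700 / 4.553587 = 2,789.0100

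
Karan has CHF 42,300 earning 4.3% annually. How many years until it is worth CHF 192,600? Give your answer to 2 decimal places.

(1+i)^n = 192600/42300 = 4.55319, so n = ln 4.55319 / ln 1.043 = 36.0044 years

36.00 years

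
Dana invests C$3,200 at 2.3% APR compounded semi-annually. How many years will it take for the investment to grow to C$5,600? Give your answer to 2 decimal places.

24.47 years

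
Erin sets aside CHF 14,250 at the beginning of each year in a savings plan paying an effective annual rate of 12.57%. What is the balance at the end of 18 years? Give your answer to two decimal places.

CHF 947,636.80

Accumulation factor s(18|0.1257) × (1+i) = 66.500828; FV = 14250 × 66.500828 = 947,636.8036
(Beginning-of-period payments → annuity-due factor ×(1+i).)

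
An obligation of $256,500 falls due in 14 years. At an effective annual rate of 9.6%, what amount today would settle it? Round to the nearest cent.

$71,078.72

PV = 256,500 / (1 + 0.096)^14 = 256,500 / 3.608675 = 71,078.7221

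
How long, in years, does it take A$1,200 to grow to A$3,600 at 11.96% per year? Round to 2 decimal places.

9.72 years

n = ln(3600/1200) / ln(1+0.1196) = ln(3.00000) / 0.112971 = 9.7247 years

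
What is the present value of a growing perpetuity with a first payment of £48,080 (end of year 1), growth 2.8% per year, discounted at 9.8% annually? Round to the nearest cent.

PV = PMT / (i − g) = 48080 / (0.098 − 0.028) = 48080 / 0.070000 = 686,857.1429

£686,857.14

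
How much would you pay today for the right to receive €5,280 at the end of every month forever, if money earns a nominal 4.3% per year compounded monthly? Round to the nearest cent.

€1,473,488.37

Periodic rate i = 0.043/12 = 0.00358333.
PV = PMT / i = 5280 / 0.00358333 = 1,473,488.3721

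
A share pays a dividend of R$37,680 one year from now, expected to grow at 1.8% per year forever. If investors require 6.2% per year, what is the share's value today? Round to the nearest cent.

PV = D₁/(r − g) = 37680/(0.062 − 0.018) = 856,363.6364

R$856,363.64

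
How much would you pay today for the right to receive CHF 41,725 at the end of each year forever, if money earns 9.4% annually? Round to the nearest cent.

CHF 443,882.98

PV = C/r = 41725/0.094 = 443,882.9787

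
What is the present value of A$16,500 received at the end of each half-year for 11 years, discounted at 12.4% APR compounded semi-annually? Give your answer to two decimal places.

A$195,276.91

With 2 periods per year: i = 0.062, n = 22.
Annuity factor a(22|0.062) = 11.834964; PV = 16500 × 11.834964 = 195,276.9063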